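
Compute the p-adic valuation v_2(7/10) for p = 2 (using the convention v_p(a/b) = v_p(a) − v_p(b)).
v_2(7/10) = -1

Factor powers of 2 from the numerator and denominator of the reduced fraction: 7 = 2^0 · 7 and 10 = 2^1 · 5. Apply v_p(a/b) = v_p(a) − v_p(b): v_2(7/10) = 0 − 1 = -1.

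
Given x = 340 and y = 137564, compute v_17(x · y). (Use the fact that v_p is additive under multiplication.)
v_17(46771760) = 4

v_p(x) = 1 (factor: 340 = 17^1 · 20); v_p(y) = 3 (factor: 137564 = 17^3 · 28). Additivity: v_p(xy) = v_p(x) + v_p(y) = 1 + 3 = 4. (Direct check: xy = 46771760 = 17^4 · (560).)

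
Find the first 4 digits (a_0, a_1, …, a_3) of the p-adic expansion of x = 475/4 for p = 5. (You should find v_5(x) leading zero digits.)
(a_0, …, a_3) = (0, 0, 1, 2)

v_5(475/4) = 2, so a_0 = ... = a_1 = 0. Factor out: x = 5^2 · u with u = 19/4 a unit in ℤ_5. Expand u iteratively via a_{v+i} = u_i mod 5, u_{i+1} = (u_i − a_{v+i})/5:
  u_0 = 19/4;  a_2 = 1;  u_1 = (u_0 − 1)/5 = 3/4
  u_1 = 3/4;  a_3 = 2;  u_2 = (u_1 − 2)/5 = -1/4
Digits: (0, 0, 1, 2).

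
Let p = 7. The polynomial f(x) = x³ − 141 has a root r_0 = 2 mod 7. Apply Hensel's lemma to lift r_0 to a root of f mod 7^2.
r_1 = 9 (mod 49)

Hensel: r_{i+1} = r_i − f(r_i)/f′(r_i) mod 7^{i+2}, where f′(x) = 3x². Iterate:
  r_0 = 2 (mod 7)
  r_1 = 9 (mod 49)
Final: r = 9 with f(r) ≡ 0 mod 7^2.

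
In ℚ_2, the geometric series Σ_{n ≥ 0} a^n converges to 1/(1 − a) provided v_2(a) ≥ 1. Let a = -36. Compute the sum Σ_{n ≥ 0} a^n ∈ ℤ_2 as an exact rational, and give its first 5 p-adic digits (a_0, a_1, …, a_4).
Σ a^n = 1/(1 − a) = 1/37;  first 5 digits = (1, 0, 1, 1, 0)

v_2(a) = 2 ≥ 1, so the series converges in ℤ_2 to 1/(1 − a) = 1/(1 − (-36)) = 1/37. Expand this rational in ℤ_2: compute digits iteratively via d_i = x_i mod 2, x_{i+1} = (x_i − d_i)/2. The first 5 digits are (1, 0, 1, 1, 0).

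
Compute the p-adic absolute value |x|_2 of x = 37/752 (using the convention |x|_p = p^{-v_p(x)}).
|37/752|_2 = 16

Step 1 — compute v_2(x) by factoring powers of 2 out of the numerator and denominator: v_2(37/752) = -4. Step 2 — apply |x|_p = p^{-v_p(x)} = 2^{4} = 16.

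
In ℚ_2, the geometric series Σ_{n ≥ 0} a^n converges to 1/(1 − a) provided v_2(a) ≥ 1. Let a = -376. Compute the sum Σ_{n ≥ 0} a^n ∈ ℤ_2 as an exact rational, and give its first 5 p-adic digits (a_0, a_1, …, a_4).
Σ a^n = 1/(1 − a) = 1/377;  first 5 digits = (1, 0, 0, 1, 0)

v_2(a) = 3 ≥ 1, so the series converges in ℤ_2 to 1/(1 − a) = 1/(1 − (-376)) = 1/377. Expand this rational in ℤ_2: compute digits iteratively via d_i = x_i mod 2, x_{i+1} = (x_i − d_i)/2. The first 5 digits are (1, 0, 0, 1, 0).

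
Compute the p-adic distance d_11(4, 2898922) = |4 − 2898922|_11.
d_11(4, 2898922) = 1/161051

Step 1 — x − y = 4 − 2898922 = -2898918. Step 2 — v_11(-2898918) = 5 (factor: -2898918 = −(11^5 · 18); the sign does not affect v_p). Step 3 — |x − y|_11 = 11^{-5} = 1/161051.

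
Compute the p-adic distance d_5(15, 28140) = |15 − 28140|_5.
d_5(15, 28140) = 1/3125

Step 1 — x − y = 15 − 28140 = -28125. Step 2 — v_5(-28125) = 5 (factor: -28125 = −(5^5 · 9); the sign does not affect v_p). Step 3 — |x − y|_5 = 5^{-5} = 1/3125.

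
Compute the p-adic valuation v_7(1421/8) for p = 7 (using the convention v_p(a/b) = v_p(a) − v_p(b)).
v_7(1421/8) = 2

Factor powers of 7 from the numerator and denominator of the reduced fraction: 1421 = 7^2 · 29 and 8 = 7^0 · 8. Apply v_p(a/b) = v_p(a) − v_p(b): v_7(1421/8) = 2 − 0 = 2.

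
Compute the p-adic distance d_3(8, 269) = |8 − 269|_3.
d_3(8, 269) = 1/9

Step 1 — x − y = 8 − 269 = -261. Step 2 — v_3(-261) = 2 (factor: -261 = −(3^2 · 29); the sign does not affect v_p). Step 3 — |x − y|_3 = 3^{-2} = 1/9.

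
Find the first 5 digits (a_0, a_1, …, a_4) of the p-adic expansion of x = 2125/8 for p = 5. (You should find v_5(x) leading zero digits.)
(a_0, …, a_4) = (0, 0, 0, 4, 4)

v_5(2125/8) = 3, so a_0 = ... = a_2 = 0. Factor out: x = 5^3 · u with u = 17/8 a unit in ℤ_5. Expand u iteratively via a_{v+i} = u_i mod 5, u_{i+1} = (u_i − a_{v+i})/5:
  u_0 = 17/8;  a_3 = 4;  u_1 = (u_0 − 4)/5 = -3/8
  u_1 = -3/8;  a_4 = 4;  u_2 = (u_1 − 4)/5 = -7/8
Digits: (0, 0, 0, 4, 4).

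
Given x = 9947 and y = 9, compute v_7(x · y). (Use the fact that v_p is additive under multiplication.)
v_7(89523) = 3

v_p(x) = 3 (factor: 9947 = 7^3 · 29); v_p(y) = 0 (factor: 9 = 7^0 · 9). Additivity: v_p(xy) = v_p(x) + v_p(y) = 3 + 0 = 3. (Direct check: xy = 89523 = 7^3 · (261).)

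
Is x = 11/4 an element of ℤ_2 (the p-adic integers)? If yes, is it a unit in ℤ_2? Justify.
x ∉ ℤ_2 (v_2(x) = -2 < 0)

ℤ_2 = {x ∈ ℚ_2 : v_2(x) ≥ 0} and ℤ_2^× = {x ∈ ℤ_2 : v_2(x) = 0}. Here v_2(11/4) = v_2(num) − v_2(den) = -2; compare against these criteria.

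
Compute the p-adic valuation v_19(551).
v_19(551) = 1

v_19(n) is the largest exponent k such that 19^k divides n. Factor out: 551 = 19^1 · 29. (Sign doesn't affect v_p.) So v_19(551) = 1.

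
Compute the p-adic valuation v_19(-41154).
v_19(-41154) = 3

v_19(n) is the largest exponent k such that 19^k divides n. Factor out: -41154 = -19^3 · 6. (Sign doesn't affect v_p.) So v_19(-41154) = 3.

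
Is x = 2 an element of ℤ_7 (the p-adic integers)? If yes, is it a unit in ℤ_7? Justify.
x ∈ ℤ_7^× (unit); v_7(x) = 0

ℤ_7 = {x ∈ ℚ_7 : v_7(x) ≥ 0} and ℤ_7^× = {x ∈ ℤ_7 : v_7(x) = 0}. Here v_7(2) = v_7(num) − v_7(den) = 0; compare against these criteria.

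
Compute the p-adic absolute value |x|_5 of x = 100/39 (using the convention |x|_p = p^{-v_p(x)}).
|100/39|_5 = 1/25

Step 1 — compute v_5(x) by factoring powers of 5 out of the numerator and denominator: v_5(100/39) = 2. Step 2 — apply |x|_p = p^{-v_p(x)} = 5^{-2} = 1/25.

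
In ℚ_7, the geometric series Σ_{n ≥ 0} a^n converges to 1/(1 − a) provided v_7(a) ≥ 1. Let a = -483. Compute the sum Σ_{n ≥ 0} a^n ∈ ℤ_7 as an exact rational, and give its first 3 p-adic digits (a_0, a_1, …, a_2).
Σ a^n = 1/(1 − a) = 1/484;  first 3 digits = (1, 1, 5)

v_7(a) = 1 ≥ 1, so the series converges in ℤ_7 to 1/(1 − a) = 1/(1 − (-483)) = 1/484. Expand this rational in ℤ_7: compute digits iteratively via d_i = x_i mod 7, x_{i+1} = (x_i − d_i)/7. The first 3 digits are (1, 1, 5).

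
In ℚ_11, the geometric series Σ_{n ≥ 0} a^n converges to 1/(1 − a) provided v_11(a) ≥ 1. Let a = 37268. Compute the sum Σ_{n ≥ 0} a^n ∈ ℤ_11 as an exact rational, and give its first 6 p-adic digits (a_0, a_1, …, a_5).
Σ a^n = 1/(1 − a) = -1/37267;  first 6 digits = (1, 0, 0, 6, 2, 0)

v_11(a) = 3 ≥ 1, so the series converges in ℤ_11 to 1/(1 − a) = 1/(1 − 37268) = -1/37267. Expand this rational in ℤ_11: compute digits iteratively via d_i = x_i mod 11, x_{i+1} = (x_i − d_i)/11. The first 6 digits are (1, 0, 0, 6, 2, 0).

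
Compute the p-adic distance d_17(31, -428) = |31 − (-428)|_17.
d_17(31, -428) = 1/17

Step 1 — x − y = 31 − (-428) = 459. Step 2 — v_17(459) = 1 (factor: 459 = (17^1 · 27); the sign does not affect v_p). Step 3 — |x − y|_17 = 17^{-1} = 1/17.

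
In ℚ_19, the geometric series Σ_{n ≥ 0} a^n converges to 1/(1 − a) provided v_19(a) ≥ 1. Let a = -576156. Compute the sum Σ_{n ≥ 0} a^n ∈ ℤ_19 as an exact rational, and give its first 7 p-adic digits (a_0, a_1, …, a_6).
Σ a^n = 1/(1 − a) = 1/576157;  first 7 digits = (1, 0, 0, 11, 14, 18, 6)

v_19(a) = 3 ≥ 1, so the series converges in ℤ_19 to 1/(1 − a) = 1/(1 − (-576156)) = 1/576157. Expand this rational in ℤ_19: compute digits iteratively via d_i = x_i mod 19, x_{i+1} = (x_i − d_i)/19. The first 7 digits are (1, 0, 0, 11, 14, 18, 6).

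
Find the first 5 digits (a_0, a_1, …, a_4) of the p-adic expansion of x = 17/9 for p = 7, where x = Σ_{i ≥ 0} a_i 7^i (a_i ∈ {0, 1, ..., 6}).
(a_0, …, a_4) = (5, 5, 0, 3, 5)

v_7(17/9) = 0 (numerator and denominator both coprime to 7), so x ∈ ℤ_7^×. Compute digits iteratively via a_i = x_i mod 7, x_{i+1} = (x_i − a_i)/7, with x_0 = x:
  x_0 = 17/9;  a_0 = 5;  x_1 = (x_0 − 5)/7 = -4/9
  x_1 = -4/9;  a_1 = 5;  x_2 = (x_1 − 5)/7 = -7/9
  x_2 = -7/9;  a_2 = 0;  x_3 = (x_2 − 0)/7 = -1/9
  x_3 = -1/9;  a_3 = 3;  x_4 = (x_3 − 3)/7 = -4/9
  x_4 = -4/9;  a_4 = 5;  x_5 = (x_4 − 5)/7 = -7/9
Digits: (5, 5, 0, 3, 5).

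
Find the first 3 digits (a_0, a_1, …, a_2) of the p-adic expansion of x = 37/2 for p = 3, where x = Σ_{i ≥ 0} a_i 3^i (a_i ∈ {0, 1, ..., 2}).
(a_0, …, a_2) = (2, 1, 0)

v_3(37/2) = 0 (numerator and denominator both coprime to 3), so x ∈ ℤ_3^×. Compute digits iteratively via a_i = x_i mod 3, x_{i+1} = (x_i − a_i)/3, with x_0 = x:
  x_0 = 37/2;  a_0 = 2;  x_1 = (x_0 − 2)/3 = 11/2
  x_1 = 11/2;  a_1 = 1;  x_2 = (x_1 − 1)/3 = 3/2
  x_2 = 3/2;  a_2 = 0;  x_3 = (x_2 − 0)/3 = 1/2
Digits: (2, 1, 0).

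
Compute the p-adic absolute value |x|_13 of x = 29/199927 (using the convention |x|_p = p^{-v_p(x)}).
|29/199927|_13 = 28561

Step 1 — compute v_13(x) by factoring powers of 13 out of the numerator and denominator: v_13(29/199927) = -4. Step 2 — apply |x|_p = p^{-v_p(x)} = 13^{4} = 28561.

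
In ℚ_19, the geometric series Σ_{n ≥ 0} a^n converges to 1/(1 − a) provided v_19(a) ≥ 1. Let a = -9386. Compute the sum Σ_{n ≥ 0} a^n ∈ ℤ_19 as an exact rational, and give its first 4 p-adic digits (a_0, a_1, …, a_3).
Σ a^n = 1/(1 − a) = 1/9387;  first 4 digits = (1, 0, 12, 17)

v_19(a) = 2 ≥ 1, so the series converges in ℤ_19 to 1/(1 − a) = 1/(1 − (-9386)) = 1/9387. Expand this rational in ℤ_19: compute digits iteratively via d_i = x_i mod 19, x_{i+1} = (x_i − d_i)/19. The first 4 digits are (1, 0, 12, 17).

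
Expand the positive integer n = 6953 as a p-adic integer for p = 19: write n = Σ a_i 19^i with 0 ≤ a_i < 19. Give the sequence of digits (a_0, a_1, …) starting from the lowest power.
(a_0, a_1, …) = (18, 4, 0, 1)

Repeated division by 19 gives the digits low-to-high: 6953 = 18 + 4·19^1 + 1·19^3. Digit sequence: (18, 4, 0, 1).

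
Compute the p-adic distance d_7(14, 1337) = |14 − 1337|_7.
d_7(14, 1337) = 1/49

Step 1 — x − y = 14 − 1337 = -1323. Step 2 — v_7(-1323) = 2 (factor: -1323 = −(7^2 · 27); the sign does not affect v_p). Step 3 — |x − y|_7 = 7^{-2} = 1/49.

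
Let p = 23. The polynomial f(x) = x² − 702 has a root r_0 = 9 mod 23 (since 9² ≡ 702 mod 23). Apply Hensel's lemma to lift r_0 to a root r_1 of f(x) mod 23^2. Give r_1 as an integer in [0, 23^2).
r_1 = 308 (mod 529)

Hensel's recurrence: r_{i+1} = r_i − f(r_i)·(f′(r_i))^{-1} mod 23^{i+2}, with f′(x) = 2x. Iterate:
  r_0 = 9 (mod 23)
  r_1 = 308 (mod 529)
Final: r_1 = 308, and one checks f(r_1) ≡ 0 mod 23^2.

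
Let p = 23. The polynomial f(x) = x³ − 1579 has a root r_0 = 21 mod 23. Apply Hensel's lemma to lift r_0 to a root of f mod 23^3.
r_2 = 3172 (mod 12167)

Hensel: r_{i+1} = r_i − f(r_i)/f′(r_i) mod 23^{i+2}, where f′(x) = 3x². Iterate:
  r_0 = 21 (mod 23)
  r_1 = 527 (mod 529)
  r_2 = 3172 (mod 12167)
Final: r = 3172 with f(r) ≡ 0 mod 23^3.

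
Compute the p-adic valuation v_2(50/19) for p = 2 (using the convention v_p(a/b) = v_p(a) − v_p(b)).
v_2(50/19) = 1

Factor powers of 2 from the numerator and denominator of the reduced fraction: 50 = 2^1 · 25 and 19 = 2^0 · 19. Apply v_p(a/b) = v_p(a) − v_p(b): v_2(50/19) = 1 − 0 = 1.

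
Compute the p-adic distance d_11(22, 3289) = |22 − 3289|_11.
d_11(22, 3289) = 1/121

Step 1 — x − y = 22 − 3289 = -3267. Step 2 — v_11(-3267) = 2 (factor: -3267 = −(11^2 · 27); the sign does not affect v_p). Step 3 — |x − y|_11 = 11^{-2} = 1/121.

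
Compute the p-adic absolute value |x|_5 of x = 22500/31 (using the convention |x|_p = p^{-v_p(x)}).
|22500/31|_5 = 1/625

Step 1 — compute v_5(x) by factoring powers of 5 out of the numerator and denominator: v_5(22500/31) = 4. Step 2 — apply |x|_p = p^{-v_p(x)} = 5^{-4} = 1/625.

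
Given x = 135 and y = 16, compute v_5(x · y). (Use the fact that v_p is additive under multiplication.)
v_5(2160) = 1

v_p(x) = 1 (factor: 135 = 5^1 · 27); v_p(y) = 0 (factor: 16 = 5^0 · 16). Additivity: v_p(xy) = v_p(x) + v_p(y) = 1 + 0 = 1. (Direct check: xy = 2160 = 5^1 · (432).)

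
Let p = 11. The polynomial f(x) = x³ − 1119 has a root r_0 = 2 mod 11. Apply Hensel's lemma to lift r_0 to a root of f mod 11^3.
r_2 = 629 (mod 1331)

Hensel: r_{i+1} = r_i − f(r_i)/f′(r_i) mod 11^{i+2}, where f′(x) = 3x². Iterate:
  r_0 = 2 (mod 11)
  r_1 = 24 (mod 121)
  r_2 = 629 (mod 1331)
Final: r = 629 with f(r) ≡ 0 mod 11^3.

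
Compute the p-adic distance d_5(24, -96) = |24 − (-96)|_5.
d_5(24, -96) = 1/5

Step 1 — x − y = 24 − (-96) = 120. Step 2 — v_5(120) = 1 (factor: 120 = (5^1 · 24); the sign does not affect v_p). Step 3 — |x − y|_5 = 5^{-1} = 1/5.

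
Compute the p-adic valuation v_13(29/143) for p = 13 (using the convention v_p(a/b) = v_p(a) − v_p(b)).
v_13(29/143) = -1

Factor powers of 13 from the numerator and denominator of the reduced fraction: 29 = 13^0 · 29 and 143 = 13^1 · 11. Apply v_p(a/b) = v_p(a) − v_p(b): v_13(29/143) = 0 − 1 = -1.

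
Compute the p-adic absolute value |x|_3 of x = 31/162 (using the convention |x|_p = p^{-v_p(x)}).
|31/162|_3 = 81

Step 1 — compute v_3(x) by factoring powers of 3 out of the numerator and denominator: v_3(31/162) = -4. Step 2 — apply |x|_p = p^{-v_p(x)} = 3^{4} = 81.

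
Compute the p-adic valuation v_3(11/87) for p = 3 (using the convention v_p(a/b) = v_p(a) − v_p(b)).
v_3(11/87) = -1

Factor powers of 3 from the numerator and denominator of the reduced fraction: 11 = 3^0 · 11 and 87 = 3^1 · 29. Apply v_p(a/b) = v_p(a) − v_p(b): v_3(11/87) = 0 − 1 = -1.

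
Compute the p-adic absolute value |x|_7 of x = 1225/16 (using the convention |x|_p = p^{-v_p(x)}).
|1225/16|_7 = 1/49

Step 1 — compute v_7(x) by factoring powers of 7 out of the numerator and denominator: v_7(1225/16) = 2. Step 2 — apply |x|_p = p^{-v_p(x)} = 7^{-2} = 1/49.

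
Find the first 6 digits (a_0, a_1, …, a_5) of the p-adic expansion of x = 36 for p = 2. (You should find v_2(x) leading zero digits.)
(a_0, …, a_5) = (0, 0, 1, 0, 0, 1)

v_2(36) = 2, so a_0 = ... = a_1 = 0. Factor out: x = 2^2 · u with u = 9 a unit in ℤ_2. Expand u iteratively via a_{v+i} = u_i mod 2, u_{i+1} = (u_i − a_{v+i})/2:
  u_0 = 9;  a_2 = 1;  u_1 = (u_0 − 1)/2 = 4
  u_1 = 4;  a_3 = 0;  u_2 = (u_1 − 0)/2 = 2
  u_2 = 2;  a_4 = 0;  u_3 = (u_2 − 0)/2 = 1
  u_3 = 1;  a_5 = 1;  u_4 = (u_3 − 1)/2 = 0
Digits: (0, 0, 1, 0, 0, 1).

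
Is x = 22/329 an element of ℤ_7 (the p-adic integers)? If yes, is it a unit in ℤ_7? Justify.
x ∉ ℤ_7 (v_7(x) = -1 < 0)

ℤ_7 = {x ∈ ℚ_7 : v_7(x) ≥ 0} and ℤ_7^× = {x ∈ ℤ_7 : v_7(x) = 0}. Here v_7(22/329) = v_7(num) − v_7(den) = -1; compare against these criteria.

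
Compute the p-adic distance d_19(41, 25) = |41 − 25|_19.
d_19(41, 25) = 1

Step 1 — x − y = 41 − 25 = 16. Step 2 — v_19(16) = 0 (factor: 16 = (19^0 · 16); the sign does not affect v_p). Step 3 — |x − y|_19 = 19^{0} = 1.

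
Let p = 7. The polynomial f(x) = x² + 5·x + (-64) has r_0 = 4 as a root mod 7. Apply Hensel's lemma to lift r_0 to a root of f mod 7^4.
r_3 = 711 (mod 2401)

Hensel: r_{i+1} = r_i − f(r_i)·(f′(r_i))^{-1} mod 7^{i+2}, f′(x) = 2x + 5. Iterate:
  r_0 = 4 (mod 7)
  r_1 = 25 (mod 49)
  r_2 = 25 (mod 343)
  r_3 = 711 (mod 2401)
Final: r = 711 satisfies f(r) ≡ 0 mod 7^4.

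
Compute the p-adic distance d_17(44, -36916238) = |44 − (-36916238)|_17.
d_17(44, -36916238) = 1/1419857

Step 1 — x − y = 44 − (-36916238) = 36916282. Step 2 — v_17(36916282) = 5 (factor: 36916282 = (17^5 · 26); the sign does not affect v_p). Step 3 — |x − y|_17 = 17^{-5} = 1/1419857.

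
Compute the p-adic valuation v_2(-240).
v_2(-240) = 4

v_2(n) is the largest exponent k such that 2^k divides n. Factor out: -240 = -2^4 · 15. (Sign doesn't affect v_p.) So v_2(-240) = 4.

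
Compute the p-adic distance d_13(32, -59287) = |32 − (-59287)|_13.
d_13(32, -59287) = 1/2197

Step 1 — x − y = 32 − (-59287) = 59319. Step 2 — v_13(59319) = 3 (factor: 59319 = (13^3 · 27); the sign does not affect v_p). Step 3 — |x − y|_13 = 13^{-3} = 1/2197.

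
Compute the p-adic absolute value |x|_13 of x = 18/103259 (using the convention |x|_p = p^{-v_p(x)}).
|18/103259|_13 = 2197

Step 1 — compute v_13(x) by factoring powers of 13 out of the numerator and denominator: v_13(18/103259) = -3. Step 2 — apply |x|_p = p^{-v_p(x)} = 13^{3} = 2197.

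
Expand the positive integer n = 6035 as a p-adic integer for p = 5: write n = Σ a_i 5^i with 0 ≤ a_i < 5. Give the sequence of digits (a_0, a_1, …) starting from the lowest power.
(a_0, a_1, …) = (0, 2, 1, 3, 4, 1)

Repeated division by 5 gives the digits low-to-high: 6035 = 2·5^1 + 1·5^2 + 3·5^3 + 4·5^4 + 1·5^5. Digit sequence: (0, 2, 1, 3, 4, 1).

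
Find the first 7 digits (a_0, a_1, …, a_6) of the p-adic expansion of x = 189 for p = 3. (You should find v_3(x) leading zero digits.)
(a_0, …, a_6) = (0, 0, 0, 1, 2, 0, 0)

v_3(189) = 3, so a_0 = ... = a_2 = 0. Factor out: x = 3^3 · u with u = 7 a unit in ℤ_3. Expand u iteratively via a_{v+i} = u_i mod 3, u_{i+1} = (u_i − a_{v+i})/3:
  u_0 = 7;  a_3 = 1;  u_1 = (u_0 − 1)/3 = 2
  u_1 = 2;  a_4 = 2;  u_2 = (u_1 − 2)/3 = 0
  u_2 = 0;  a_5 = 0;  u_3 = (u_2 − 0)/3 = 0
  u_3 = 0;  a_6 = 0;  u_4 = (u_3 − 0)/3 = 0
Digits: (0, 0, 0, 1, 2, 0, 0).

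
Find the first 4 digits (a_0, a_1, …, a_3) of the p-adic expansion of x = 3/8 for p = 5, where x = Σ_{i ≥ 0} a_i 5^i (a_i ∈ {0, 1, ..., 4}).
(a_0, …, a_3) = (1, 3, 0, 3)

v_5(3/8) = 0 (numerator and denominator both coprime to 5), so x ∈ ℤ_5^×. Compute digits iteratively via a_i = x_i mod 5, x_{i+1} = (x_i − a_i)/5, with x_0 = x:
  x_0 = 3/8;  a_0 = 1;  x_1 = (x_0 − 1)/5 = -1/8
  x_1 = -1/8;  a_1 = 3;  x_2 = (x_1 − 3)/5 = -5/8
  x_2 = -5/8;  a_2 = 0;  x_3 = (x_2 − 0)/5 = -1/8
  x_3 = -1/8;  a_3 = 3;  x_4 = (x_3 − 3)/5 = -5/8
Digits: (1, 3, 0, 3).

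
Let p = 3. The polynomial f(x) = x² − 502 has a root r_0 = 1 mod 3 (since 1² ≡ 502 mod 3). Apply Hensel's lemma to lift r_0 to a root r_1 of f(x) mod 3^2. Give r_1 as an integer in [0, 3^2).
r_1 = 4 (mod 9)

Hensel's recurrence: r_{i+1} = r_i − f(r_i)·(f′(r_i))^{-1} mod 3^{i+2}, with f′(x) = 2x. Iterate:
  r_0 = 1 (mod 3)
  r_1 = 4 (mod 9)
Final: r_1 = 4, and one checks f(r_1) ≡ 0 mod 3^2.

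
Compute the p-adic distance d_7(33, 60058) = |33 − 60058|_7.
d_7(33, 60058) = 1/2401

Step 1 — x − y = 33 − 60058 = -60025. Step 2 — v_7(-60025) = 4 (factor: -60025 = −(7^4 · 25); the sign does not affect v_p). Step 3 — |x − y|_7 = 7^{-4} = 1/2401.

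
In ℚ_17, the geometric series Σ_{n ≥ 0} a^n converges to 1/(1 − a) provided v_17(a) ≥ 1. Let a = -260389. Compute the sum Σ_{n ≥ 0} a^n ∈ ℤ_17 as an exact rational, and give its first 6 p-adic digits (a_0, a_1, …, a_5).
Σ a^n = 1/(1 − a) = 1/260390;  first 6 digits = (1, 0, 0, 15, 13, 16)

v_17(a) = 3 ≥ 1, so the series converges in ℤ_17 to 1/(1 − a) = 1/(1 − (-260389)) = 1/260390. Expand this rational in ℤ_17: compute digits iteratively via d_i = x_i mod 17, x_{i+1} = (x_i − d_i)/17. The first 6 digits are (1, 0, 0, 15, 13, 16).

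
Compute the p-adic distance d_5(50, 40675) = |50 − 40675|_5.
d_5(50, 40675) = 1/3125

Step 1 — x − y = 50 − 40675 = -40625. Step 2 — v_5(-40625) = 5 (factor: -40625 = −(5^5 · 13); the sign does not affect v_p). Step 3 — |x − y|_5 = 5^{-5} = 1/3125.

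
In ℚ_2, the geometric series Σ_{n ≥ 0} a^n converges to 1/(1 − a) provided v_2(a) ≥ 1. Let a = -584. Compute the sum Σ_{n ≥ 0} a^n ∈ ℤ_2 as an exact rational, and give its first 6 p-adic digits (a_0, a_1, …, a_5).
Σ a^n = 1/(1 − a) = 1/585;  first 6 digits = (1, 0, 0, 1, 1, 1)

v_2(a) = 3 ≥ 1, so the series converges in ℤ_2 to 1/(1 − a) = 1/(1 − (-584)) = 1/585. Expand this rational in ℤ_2: compute digits iteratively via d_i = x_i mod 2, x_{i+1} = (x_i − d_i)/2. The first 6 digits are (1, 0, 0, 1, 1, 1).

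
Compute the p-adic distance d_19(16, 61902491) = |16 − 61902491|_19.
d_19(16, 61902491) = 1/2476099

Step 1 — x − y = 16 − 61902491 = -61902475. Step 2 — v_19(-61902475) = 5 (factor: -61902475 = −(19^5 · 25); the sign does not affect v_p). Step 3 — |x − y|_19 = 19^{-5} = 1/2476099.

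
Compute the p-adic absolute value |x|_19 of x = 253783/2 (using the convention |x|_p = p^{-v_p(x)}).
|253783/2|_19 = 1/6859

Step 1 — compute v_19(x) by factoring powers of 19 out of the numerator and denominator: v_19(253783/2) = 3. Step 2 — apply |x|_p = p^{-v_p(x)} = 19^{-3} = 1/6859.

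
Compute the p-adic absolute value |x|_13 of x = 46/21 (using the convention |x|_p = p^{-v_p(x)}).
|46/21|_13 = 1

Step 1 — compute v_13(x) by factoring powers of 13 out of the numerator and denominator: v_13(46/21) = 0. Step 2 — apply |x|_p = p^{-v_p(x)} = 13^{0} = 1.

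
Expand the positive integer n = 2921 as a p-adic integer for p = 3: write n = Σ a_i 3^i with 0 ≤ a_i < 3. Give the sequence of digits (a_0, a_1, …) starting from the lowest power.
(a_0, a_1, …) = (2, 1, 0, 0, 0, 0, 1, 1)

Repeated division by 3 gives the digits low-to-high: 2921 = 2 + 1·3^1 + 1·3^6 + 1·3^7. Digit sequence: (2, 1, 0, 0, 0, 0, 1, 1).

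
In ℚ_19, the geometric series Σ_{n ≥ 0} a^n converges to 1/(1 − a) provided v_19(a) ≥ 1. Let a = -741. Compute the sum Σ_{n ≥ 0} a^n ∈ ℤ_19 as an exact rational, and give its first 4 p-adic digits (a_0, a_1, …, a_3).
Σ a^n = 1/(1 − a) = 1/742;  first 4 digits = (1, 18, 17, 2)

v_19(a) = 1 ≥ 1, so the series converges in ℤ_19 to 1/(1 − a) = 1/(1 − (-741)) = 1/742. Expand this rational in ℤ_19: compute digits iteratively via d_i = x_i mod 19, x_{i+1} = (x_i − d_i)/19. The first 4 digits are (1, 18, 17, 2).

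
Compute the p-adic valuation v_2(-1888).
v_2(-1888) = 5

v_2(n) is the largest exponent k such that 2^k divides n. Factor out: -1888 = -2^5 · 59. (Sign doesn't affect v_p.) So v_2(-1888) = 5.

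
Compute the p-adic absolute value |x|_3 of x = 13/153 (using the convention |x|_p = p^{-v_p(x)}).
|13/153|_3 = 9

Step 1 — compute v_3(x) by factoring powers of 3 out of the numerator and denominator: v_3(13/153) = -2. Step 2 — apply |x|_p = p^{-v_p(x)} = 3^{2} = 9.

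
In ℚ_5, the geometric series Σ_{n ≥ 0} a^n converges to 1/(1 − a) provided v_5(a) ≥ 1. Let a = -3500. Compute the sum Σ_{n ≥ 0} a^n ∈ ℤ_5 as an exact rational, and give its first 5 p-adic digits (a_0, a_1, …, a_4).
Σ a^n = 1/(1 − a) = 1/3501;  first 5 digits = (1, 0, 0, 2, 4)

v_5(a) = 3 ≥ 1, so the series converges in ℤ_5 to 1/(1 − a) = 1/(1 − (-3500)) = 1/3501. Expand this rational in ℤ_5: compute digits iteratively via d_i = x_i mod 5, x_{i+1} = (x_i − d_i)/5. The first 5 digits are (1, 0, 0, 2, 4).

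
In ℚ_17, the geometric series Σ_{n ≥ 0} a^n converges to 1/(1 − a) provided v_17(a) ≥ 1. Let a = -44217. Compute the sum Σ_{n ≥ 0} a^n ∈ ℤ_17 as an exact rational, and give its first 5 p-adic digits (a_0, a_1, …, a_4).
Σ a^n = 1/(1 − a) = 1/44218;  first 5 digits = (1, 0, 0, 8, 16)

v_17(a) = 3 ≥ 1, so the series converges in ℤ_17 to 1/(1 − a) = 1/(1 − (-44217)) = 1/44218. Expand this rational in ℤ_17: compute digits iteratively via d_i = x_i mod 17, x_{i+1} = (x_i − d_i)/17. The first 5 digits are (1, 0, 0, 8, 16).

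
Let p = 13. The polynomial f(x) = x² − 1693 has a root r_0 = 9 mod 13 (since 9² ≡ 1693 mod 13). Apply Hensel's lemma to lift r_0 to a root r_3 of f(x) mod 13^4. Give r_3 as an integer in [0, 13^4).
r_3 = 8004 (mod 28561)

Hensel's recurrence: r_{i+1} = r_i − f(r_i)·(f′(r_i))^{-1} mod 13^{i+2}, with f′(x) = 2x. Iterate:
  r_0 = 9 (mod 13)
  r_1 = 61 (mod 169)
  r_2 = 1413 (mod 2197)
  r_3 = 8004 (mod 28561)
Final: r_3 = 8004, and one checks f(r_3) ≡ 0 mod 13^4.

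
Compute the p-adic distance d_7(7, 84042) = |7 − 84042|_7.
d_7(7, 84042) = 1/16807

Step 1 — x − y = 7 − 84042 = -84035. Step 2 — v_7(-84035) = 5 (factor: -84035 = −(7^5 · 5); the sign does not affect v_p). Step 3 — |x − y|_7 = 7^{-5} = 1/16807.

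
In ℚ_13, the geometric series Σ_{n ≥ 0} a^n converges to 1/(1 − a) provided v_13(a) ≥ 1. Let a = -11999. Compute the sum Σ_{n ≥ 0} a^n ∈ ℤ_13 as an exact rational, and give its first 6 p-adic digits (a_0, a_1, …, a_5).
Σ a^n = 1/(1 − a) = 1/12000;  first 6 digits = (1, 0, 7, 7, 9, 10)

v_13(a) = 2 ≥ 1, so the series converges in ℤ_13 to 1/(1 − a) = 1/(1 − (-11999)) = 1/12000. Expand this rational in ℤ_13: compute digits iteratively via d_i = x_i mod 13, x_{i+1} = (x_i − d_i)/13. The first 6 digits are (1, 0, 7, 7, 9, 10).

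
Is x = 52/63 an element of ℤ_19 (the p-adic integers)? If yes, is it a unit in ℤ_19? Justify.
x ∈ ℤ_19^× (unit); v_19(x) = 0

ℤ_19 = {x ∈ ℚ_19 : v_19(x) ≥ 0} and ℤ_19^× = {x ∈ ℤ_19 : v_19(x) = 0}. Here v_19(52/63) = v_19(num) − v_19(den) = 0; compare against these criteria.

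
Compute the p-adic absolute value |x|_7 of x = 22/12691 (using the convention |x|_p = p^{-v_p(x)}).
|22/12691|_7 = 343

Step 1 — compute v_7(x) by factoring powers of 7 out of the numerator and denominator: v_7(22/12691) = -3. Step 2 — apply |x|_p = p^{-v_p(x)} = 7^{3} = 343.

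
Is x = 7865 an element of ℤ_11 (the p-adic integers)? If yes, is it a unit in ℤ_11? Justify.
x ∈ ℤ_11 but not a unit; v_11(x) = 2 > 0

ℤ_11 = {x ∈ ℚ_11 : v_11(x) ≥ 0} and ℤ_11^× = {x ∈ ℤ_11 : v_11(x) = 0}. Here v_11(7865) = v_11(num) − v_11(den) = 2; compare against these criteria.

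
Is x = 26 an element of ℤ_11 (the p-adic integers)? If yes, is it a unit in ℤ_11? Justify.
x ∈ ℤ_11^× (unit); v_11(x) = 0

ℤ_11 = {x ∈ ℚ_11 : v_11(x) ≥ 0} and ℤ_11^× = {x ∈ ℤ_11 : v_11(x) = 0}. Here v_11(26) = v_11(num) − v_11(den) = 0; compare against these criteria.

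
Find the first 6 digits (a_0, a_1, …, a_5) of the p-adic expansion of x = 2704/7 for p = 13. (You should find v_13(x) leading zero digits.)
(a_0, …, a_5) = (0, 0, 6, 9, 3, 9)

v_13(2704/7) = 2, so a_0 = ... = a_1 = 0. Factor out: x = 13^2 · u with u = 16/7 a unit in ℤ_13. Expand u iteratively via a_{v+i} = u_i mod 13, u_{i+1} = (u_i − a_{v+i})/13:
  u_0 = 16/7;  a_2 = 6;  u_1 = (u_0 − 6)/13 = -2/7
  u_1 = -2/7;  a_3 = 9;  u_2 = (u_1 − 9)/13 = -5/7
  u_2 = -5/7;  a_4 = 3;  u_3 = (u_2 − 3)/13 = -2/7
  u_3 = -2/7;  a_5 = 9;  u_4 = (u_3 − 9)/13 = -5/7
Digits: (0, 0, 6, 9, 3, 9).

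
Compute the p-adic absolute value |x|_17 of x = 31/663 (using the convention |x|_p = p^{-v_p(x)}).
|31/663|_17 = 17

Step 1 — compute v_17(x) by factoring powers of 17 out of the numerator and denominator: v_17(31/663) = -1. Step 2 — apply |x|_p = p^{-v_p(x)} = 17^{1} = 17.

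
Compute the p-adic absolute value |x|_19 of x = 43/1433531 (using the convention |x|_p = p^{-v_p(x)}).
|43/1433531|_19 = 130321

Step 1 — compute v_19(x) by factoring powers of 19 out of the numerator and denominator: v_19(43/1433531) = -4. Step 2 — apply |x|_p = p^{-v_p(x)} = 19^{4} = 130321.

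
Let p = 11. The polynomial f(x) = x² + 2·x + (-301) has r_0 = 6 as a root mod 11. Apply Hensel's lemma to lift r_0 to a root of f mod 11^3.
r_2 = 171 (mod 1331)

Hensel: r_{i+1} = r_i − f(r_i)·(f′(r_i))^{-1} mod 11^{i+2}, f′(x) = 2x + 2. Iterate:
  r_0 = 6 (mod 11)
  r_1 = 50 (mod 121)
  r_2 = 171 (mod 1331)
Final: r = 171 satisfies f(r) ≡ 0 mod 11^3.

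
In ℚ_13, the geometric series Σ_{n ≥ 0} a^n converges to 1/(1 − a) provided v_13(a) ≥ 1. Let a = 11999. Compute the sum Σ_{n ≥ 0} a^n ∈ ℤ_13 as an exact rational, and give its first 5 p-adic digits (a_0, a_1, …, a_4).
Σ a^n = 1/(1 − a) = -1/11998;  first 5 digits = (1, 0, 6, 5, 10)

v_13(a) = 2 ≥ 1, so the series converges in ℤ_13 to 1/(1 − a) = 1/(1 − 11999) = -1/11998. Expand this rational in ℤ_13: compute digits iteratively via d_i = x_i mod 13, x_{i+1} = (x_i − d_i)/13. The first 5 digits are (1, 0, 6, 5, 10).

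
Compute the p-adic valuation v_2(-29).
v_2(-29) = 0

v_2(n) is the largest exponent k such that 2^k divides n. Factor out: -29 = -2^0 · 29. (Sign doesn't affect v_p.) So v_2(-29) = 0.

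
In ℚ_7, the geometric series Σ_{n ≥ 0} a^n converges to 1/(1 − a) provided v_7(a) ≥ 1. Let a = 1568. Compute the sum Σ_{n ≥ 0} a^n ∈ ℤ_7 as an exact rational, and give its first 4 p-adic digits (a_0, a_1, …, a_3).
Σ a^n = 1/(1 − a) = -1/1567;  first 4 digits = (1, 0, 4, 4)

v_7(a) = 2 ≥ 1, so the series converges in ℤ_7 to 1/(1 − a) = 1/(1 − 1568) = -1/1567. Expand this rational in ℤ_7: compute digits iteratively via d_i = x_i mod 7, x_{i+1} = (x_i − d_i)/7. The first 4 digits are (1, 0, 4, 4).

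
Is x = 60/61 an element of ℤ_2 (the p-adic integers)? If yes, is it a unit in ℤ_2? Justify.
x ∈ ℤ_2 but not a unit; v_2(x) = 2 > 0

ℤ_2 = {x ∈ ℚ_2 : v_2(x) ≥ 0} and ℤ_2^× = {x ∈ ℤ_2 : v_2(x) = 0}. Here v_2(60/61) = v_2(num) − v_2(den) = 2; compare against these criteria.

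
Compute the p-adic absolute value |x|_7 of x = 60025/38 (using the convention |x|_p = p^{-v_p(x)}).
|60025/38|_7 = 1/2401

Step 1 — compute v_7(x) by factoring powers of 7 out of the numerator and denominator: v_7(60025/38) = 4. Step 2 — apply |x|_p = p^{-v_p(x)} = 7^{-4} = 1/2401.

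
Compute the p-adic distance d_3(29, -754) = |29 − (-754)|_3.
d_3(29, -754) = 1/27

Step 1 — x − y = 29 − (-754) = 783. Step 2 — v_3(783) = 3 (factor: 783 = (3^3 · 29); the sign does not affect v_p). Step 3 — |x − y|_3 = 3^{-3} = 1/27.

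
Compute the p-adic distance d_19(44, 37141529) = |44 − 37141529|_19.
d_19(44, 37141529) = 1/2476099

Step 1 — x − y = 44 − 37141529 = -37141485. Step 2 — v_19(-37141485) = 5 (factor: -37141485 = −(19^5 · 15); the sign does not affect v_p). Step 3 — |x − y|_19 = 19^{-5} = 1/2476099.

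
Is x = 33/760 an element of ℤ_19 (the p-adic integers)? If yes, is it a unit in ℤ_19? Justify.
x ∉ ℤ_19 (v_19(x) = -1 < 0)

ℤ_19 = {x ∈ ℚ_19 : v_19(x) ≥ 0} and ℤ_19^× = {x ∈ ℤ_19 : v_19(x) = 0}. Here v_19(33/760) = v_19(num) − v_19(den) = -1; compare against these criteria.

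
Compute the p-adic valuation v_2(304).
v_2(304) = 4

v_2(n) is the largest exponent k such that 2^k divides n. Factor out: 304 = 2^4 · 19. (Sign doesn't affect v_p.) So v_2(304) = 4.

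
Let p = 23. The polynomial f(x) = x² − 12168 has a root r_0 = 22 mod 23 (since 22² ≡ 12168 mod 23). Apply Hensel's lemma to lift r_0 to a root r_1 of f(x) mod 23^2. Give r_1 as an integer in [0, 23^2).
r_1 = 528 (mod 529)

Hensel's recurrence: r_{i+1} = r_i − f(r_i)·(f′(r_i))^{-1} mod 23^{i+2}, with f′(x) = 2x. Iterate:
  r_0 = 22 (mod 23)
  r_1 = 528 (mod 529)
Final: r_1 = 528, and one checks f(r_1) ≡ 0 mod 23^2.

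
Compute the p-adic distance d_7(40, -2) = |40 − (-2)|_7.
d_7(40, -2) = 1/7

Step 1 — x − y = 40 − (-2) = 42. Step 2 — v_7(42) = 1 (factor: 42 = (7^1 · 6); the sign does not affect v_p). Step 3 — |x − y|_7 = 7^{-1} = 1/7.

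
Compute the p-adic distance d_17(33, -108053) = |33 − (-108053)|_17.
d_17(33, -108053) = 1/4913

Step 1 — x − y = 33 − (-108053) = 108086. Step 2 — v_17(108086) = 3 (factor: 108086 = (17^3 · 22); the sign does not affect v_p). Step 3 — |x − y|_17 = 17^{-3} = 1/4913.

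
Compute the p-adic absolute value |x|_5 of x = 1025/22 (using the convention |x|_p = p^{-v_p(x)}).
|1025/22|_5 = 1/25

Step 1 — compute v_5(x) by factoring powers of 5 out of the numerator and denominator: v_5(1025/22) = 2. Step 2 — apply |x|_p = p^{-v_p(x)} = 5^{-2} = 1/25.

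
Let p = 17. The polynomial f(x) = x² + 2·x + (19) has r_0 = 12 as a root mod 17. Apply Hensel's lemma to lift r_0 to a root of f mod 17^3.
r_2 = 4262 (mod 4913)

Hensel: r_{i+1} = r_i − f(r_i)·(f′(r_i))^{-1} mod 17^{i+2}, f′(x) = 2x + 2. Iterate:
  r_0 = 12 (mod 17)
  r_1 = 216 (mod 289)
  r_2 = 4262 (mod 4913)
Final: r = 4262 satisfies f(r) ≡ 0 mod 17^3.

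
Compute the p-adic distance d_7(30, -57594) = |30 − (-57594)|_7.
d_7(30, -57594) = 1/2401

Step 1 — x − y = 30 − (-57594) = 57624. Step 2 — v_7(57624) = 4 (factor: 57624 = (7^4 · 24); the sign does not affect v_p). Step 3 — |x − y|_7 = 7^{-4} = 1/2401.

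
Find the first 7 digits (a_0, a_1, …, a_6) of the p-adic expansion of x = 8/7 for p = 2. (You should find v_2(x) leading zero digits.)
(a_0, …, a_6) = (0, 0, 0, 1, 1, 1, 0)

v_2(8/7) = 3, so a_0 = ... = a_2 = 0. Factor out: x = 2^3 · u with u = 1/7 a unit in ℤ_2. Expand u iteratively via a_{v+i} = u_i mod 2, u_{i+1} = (u_i − a_{v+i})/2:
  u_0 = 1/7;  a_3 = 1;  u_1 = (u_0 − 1)/2 = -3/7
  u_1 = -3/7;  a_4 = 1;  u_2 = (u_1 − 1)/2 = -5/7
  u_2 = -5/7;  a_5 = 1;  u_3 = (u_2 − 1)/2 = -6/7
  u_3 = -6/7;  a_6 = 0;  u_4 = (u_3 − 0)/2 = -3/7
Digits: (0, 0, 0, 1, 1, 1, 0).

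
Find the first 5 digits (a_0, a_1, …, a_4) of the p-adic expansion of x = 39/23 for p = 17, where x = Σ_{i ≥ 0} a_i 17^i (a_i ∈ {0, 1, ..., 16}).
(a_0, …, a_4) = (15, 14, 8, 15, 5)

v_17(39/23) = 0 (numerator and denominator both coprime to 17), so x ∈ ℤ_17^×. Compute digits iteratively via a_i = x_i mod 17, x_{i+1} = (x_i − a_i)/17, with x_0 = x:
  x_0 = 39/23;  a_0 = 15;  x_1 = (x_0 − 15)/17 = -18/23
  x_1 = -18/23;  a_1 = 14;  x_2 = (x_1 − 14)/17 = -20/23
  x_2 = -20/23;  a_2 = 8;  x_3 = (x_2 − 8)/17 = -12/23
  x_3 = -12/23;  a_3 = 15;  x_4 = (x_3 − 15)/17 = -21/23
  x_4 = -21/23;  a_4 = 5;  x_5 = (x_4 − 5)/17 = -8/23
Digits: (15, 14, 8, 15, 5).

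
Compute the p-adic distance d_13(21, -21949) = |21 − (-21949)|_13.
d_13(21, -21949) = 1/2197

Step 1 — x − y = 21 − (-21949) = 21970. Step 2 — v_13(21970) = 3 (factor: 21970 = (13^3 · 10); the sign does not affect v_p). Step 3 — |x − y|_13 = 13^{-3} = 1/2197.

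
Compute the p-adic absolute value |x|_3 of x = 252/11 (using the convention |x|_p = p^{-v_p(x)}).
|252/11|_3 = 1/9

Step 1 — compute v_3(x) by factoring powers of 3 out of the numerator and denominator: v_3(252/11) = 2. Step 2 — apply |x|_p = p^{-v_p(x)} = 3^{-2} = 1/9.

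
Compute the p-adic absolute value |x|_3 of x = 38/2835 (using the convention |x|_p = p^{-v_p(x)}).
|38/2835|_3 = 81

Step 1 — compute v_3(x) by factoring powers of 3 out of the numerator and denominator: v_3(38/2835) = -4. Step 2 — apply |x|_p = p^{-v_p(x)} = 3^{4} = 81.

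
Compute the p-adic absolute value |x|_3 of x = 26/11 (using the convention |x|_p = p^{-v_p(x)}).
|26/11|_3 = 1

Step 1 — compute v_3(x) by factoring powers of 3 out of the numerator and denominator: v_3(26/11) = 0. Step 2 — apply |x|_p = p^{-v_p(x)} = 3^{0} = 1.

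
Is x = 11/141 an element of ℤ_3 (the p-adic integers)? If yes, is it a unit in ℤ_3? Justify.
x ∉ ℤ_3 (v_3(x) = -1 < 0)

ℤ_3 = {x ∈ ℚ_3 : v_3(x) ≥ 0} and ℤ_3^× = {x ∈ ℤ_3 : v_3(x) = 0}. Here v_3(11/141) = v_3(num) − v_3(den) = -1; compare against these criteria.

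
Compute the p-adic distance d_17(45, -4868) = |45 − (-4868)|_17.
d_17(45, -4868) = 1/4913

Step 1 — x − y = 45 − (-4868) = 4913. Step 2 — v_17(4913) = 3 (factor: 4913 = (17^3 · 1); the sign does not affect v_p). Step 3 — |x − y|_17 = 17^{-3} = 1/4913.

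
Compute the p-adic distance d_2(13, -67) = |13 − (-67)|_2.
d_2(13, -67) = 1/16

Step 1 — x − y = 13 − (-67) = 80. Step 2 — v_2(80) = 4 (factor: 80 = (2^4 · 5); the sign does not affect v_p). Step 3 — |x − y|_2 = 2^{-4} = 1/16.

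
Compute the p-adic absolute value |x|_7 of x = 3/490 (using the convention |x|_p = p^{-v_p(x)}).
|3/490|_7 = 49

Step 1 — compute v_7(x) by factoring powers of 7 out of the numerator and denominator: v_7(3/490) = -2. Step 2 — apply |x|_p = p^{-v_p(x)} = 7^{2} = 49.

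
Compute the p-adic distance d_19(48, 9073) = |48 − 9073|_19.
d_19(48, 9073) = 1/361

Step 1 — x − y = 48 − 9073 = -9025. Step 2 — v_19(-9025) = 2 (factor: -9025 = −(19^2 · 25); the sign does not affect v_p). Step 3 — |x − y|_19 = 19^{-2} = 1/361.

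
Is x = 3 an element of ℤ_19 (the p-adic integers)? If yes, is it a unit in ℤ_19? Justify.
x ∈ ℤ_19^× (unit); v_19(x) = 0

ℤ_19 = {x ∈ ℚ_19 : v_19(x) ≥ 0} and ℤ_19^× = {x ∈ ℤ_19 : v_19(x) = 0}. Here v_19(3) = v_19(num) − v_19(den) = 0; compare against these criteria.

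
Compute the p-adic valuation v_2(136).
v_2(136) = 3

v_2(n) is the largest exponent k such that 2^k divides n. Factor out: 136 = 2^3 · 17. (Sign doesn't affect v_p.) So v_2(136) = 3.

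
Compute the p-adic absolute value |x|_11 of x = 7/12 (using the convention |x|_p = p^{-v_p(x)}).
|7/12|_11 = 1

Step 1 — compute v_11(x) by factoring powers of 11 out of the numerator and denominator: v_11(7/12) = 0. Step 2 — apply |x|_p = p^{-v_p(x)} = 11^{0} = 1.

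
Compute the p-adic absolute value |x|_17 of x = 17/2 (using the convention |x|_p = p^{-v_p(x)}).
|17/2|_17 = 1/17

Step 1 — compute v_17(x) by factoring powers of 17 out of the numerator and denominator: v_17(17/2) = 1. Step 2 — apply |x|_p = p^{-v_p(x)} = 17^{-1} = 1/17.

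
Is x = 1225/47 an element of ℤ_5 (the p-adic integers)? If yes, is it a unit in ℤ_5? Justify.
x ∈ ℤ_5 but not a unit; v_5(x) = 2 > 0

ℤ_5 = {x ∈ ℚ_5 : v_5(x) ≥ 0} and ℤ_5^× = {x ∈ ℤ_5 : v_5(x) = 0}. Here v_5(1225/47) = v_5(num) − v_5(den) = 2; compare against these criteria.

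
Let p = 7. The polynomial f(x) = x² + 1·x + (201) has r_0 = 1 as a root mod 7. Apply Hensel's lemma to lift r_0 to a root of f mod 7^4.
r_3 = 1240 (mod 2401)

Hensel: r_{i+1} = r_i − f(r_i)·(f′(r_i))^{-1} mod 7^{i+2}, f′(x) = 2x + 1. Iterate:
  r_0 = 1 (mod 7)
  r_1 = 15 (mod 49)
  r_2 = 211 (mod 343)
  r_3 = 1240 (mod 2401)
Final: r = 1240 satisfies f(r) ≡ 0 mod 7^4.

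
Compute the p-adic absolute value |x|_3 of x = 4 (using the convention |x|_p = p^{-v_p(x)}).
|4|_3 = 1

Step 1 — compute v_3(x) by factoring powers of 3 out of the numerator and denominator: v_3(4) = 0. Step 2 — apply |x|_p = p^{-v_p(x)} = 3^{0} = 1.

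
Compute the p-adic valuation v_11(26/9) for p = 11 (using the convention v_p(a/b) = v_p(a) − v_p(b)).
v_11(26/9) = 0

Factor powers of 11 from the numerator and denominator of the reduced fraction: 26 = 11^0 · 26 and 9 = 11^0 · 9. Apply v_p(a/b) = v_p(a) − v_p(b): v_11(26/9) = 0 − 0 = 0.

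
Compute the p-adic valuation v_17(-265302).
v_17(-265302) = 3

v_17(n) is the largest exponent k such that 17^k divides n. Factor out: -265302 = -17^3 · 54. (Sign doesn't affect v_p.) So v_17(-265302) = 3.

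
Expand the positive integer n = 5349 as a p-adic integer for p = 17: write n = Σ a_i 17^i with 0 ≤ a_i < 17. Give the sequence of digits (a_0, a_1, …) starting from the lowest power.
(a_0, a_1, …) = (11, 8, 1, 1)

Repeated division by 17 gives the digits low-to-high: 5349 = 11 + 8·17^1 + 1·17^2 + 1·17^3. Digit sequence: (11, 8, 1, 1).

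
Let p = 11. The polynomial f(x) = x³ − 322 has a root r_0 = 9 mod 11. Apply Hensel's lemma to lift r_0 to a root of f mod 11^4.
r_3 = 1901 (mod 14641)

Hensel: r_{i+1} = r_i − f(r_i)/f′(r_i) mod 11^{i+2}, where f′(x) = 3x². Iterate:
  r_0 = 9 (mod 11)
  r_1 = 86 (mod 121)
  r_2 = 570 (mod 1331)
  r_3 = 1901 (mod 14641)
Final: r = 1901 with f(r) ≡ 0 mod 11^4.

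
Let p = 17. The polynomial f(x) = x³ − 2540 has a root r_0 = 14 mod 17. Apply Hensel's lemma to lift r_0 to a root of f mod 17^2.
r_1 = 167 (mod 289)

Hensel: r_{i+1} = r_i − f(r_i)/f′(r_i) mod 17^{i+2}, where f′(x) = 3x². Iterate:
  r_0 = 14 (mod 17)
  r_1 = 167 (mod 289)
Final: r = 167 with f(r) ≡ 0 mod 17^2.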